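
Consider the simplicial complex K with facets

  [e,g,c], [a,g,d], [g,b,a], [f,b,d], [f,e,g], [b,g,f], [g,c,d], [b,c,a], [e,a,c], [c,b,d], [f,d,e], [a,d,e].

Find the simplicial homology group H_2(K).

We work with the vertex ordering a < b < c < d < e < f < g. The simplices of K, each written with vertices in increasing order, are:

  0-simplices (7): a, b, c, d, e, f, g
  1-simplices (18): ab, ac, ad, ae, ag, bc, bd, bf, bg, cd, ce, cg, de, df, dg, ef, eg, fg
  2-simplices (12): abc, abg, ace, ade, adg, bcd, bdf, bfg, cdg, ceg, def, efg

Hence C_0 ≅ Z^7, C_1 ≅ Z^18, C_2 ≅ Z^12.

The boundary map ∂_1: C_1 → C_0 is given by ∂[p,q] = [q] − [p]. For instance
  ∂ce = e − c.
This gives a 7×18 integer matrix of rank 6; reducing to Smith normal form yields diagonal entries (1,1,1,1,1,1).

The boundary map ∂_2: C_2 → C_1 acts by ∂[p,q,r] = [q,r] − [p,r] + [p,q]. For instance
  ∂cdg = dg − cg + cd,
  ∂abc = bc − ac + ab.
The 18×12 boundary matrix has rank 12 and Smith normal form diag(1,1,1,1,1,1,1,1,1,1,1,2).

Reading off H_k = ker ∂_k / im ∂_{k+1}:

  H_2: rank ker ∂_2 − rank ∂_3 = (12 − 12) − 0 = 0, and there is no ∂_3, so H_2 = 0.

H_2 = 0.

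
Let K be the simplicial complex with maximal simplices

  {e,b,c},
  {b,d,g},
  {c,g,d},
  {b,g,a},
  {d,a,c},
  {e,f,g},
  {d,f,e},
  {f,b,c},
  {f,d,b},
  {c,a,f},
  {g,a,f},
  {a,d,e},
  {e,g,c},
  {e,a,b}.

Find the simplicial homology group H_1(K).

Order the vertices as a < b < c < d < e < f < g. Listing each simplex with vertices in this order, K has dimension 2 with simplices:

  0-simplices (7): a, b, c, d, e, f, g
  1-simplices (21): ab, ac, ad, ae, af, ag, bc, bd, be, bf, bg, cd, ce, cf, cg, de, df, dg, ef, eg, fg
  2-simplices (14): abe, abg, acd, acf, ade, afg, bce, bcf, bdf, bdg, cdg, ceg, def, efg

so the chain groups are C_0 ≅ Z^7, C_1 ≅ Z^21, C_2 ≅ Z^14.

∂_1: C_1 → C_0 maps an edge to its endpoints' difference, ∂[p,q] = q − p. For instance
  ∂dg = g − d.
This gives a 7×21 integer matrix of rank 6; reducing to Smith normal form yields diagonal entries (1,1,1,1,1,1).

The boundary map ∂_2: C_2 → C_1 maps a triangle to the signed sum of its edges. For instance
  ∂cdg = dg − cg + cd,
  ∂bdg = dg − bg + bd.
This gives a 21×14 integer matrix of rank 13; reducing to Smith normal form yields diagonal entries (1,1,1,1,1,1,1,1,1,1,1,1,1).

From H_k ≅ ker(∂_k) / im(∂_{k+1}) we obtain:

  H_1: rank ker ∂_1 − rank ∂_2 = (21 − 6) − 13 = 2, and the invariant factors of ∂_2 are all 1, so H_1 = Z^2.

H_1 ≅ Z^2.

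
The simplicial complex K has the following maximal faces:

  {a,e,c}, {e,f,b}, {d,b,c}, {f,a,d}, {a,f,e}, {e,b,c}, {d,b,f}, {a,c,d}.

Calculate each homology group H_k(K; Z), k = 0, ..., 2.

H_0 ≅ Z,  H_1 = 0,  H_2 ≅ Z.

We work with the vertex ordering a < b < c < d < e < f. The simplices of K, each written with vertices in increasing order, are:

  0-simplices (6): a, b, c, d, e, f
  1-simplices (12): ac, ad, ae, af, bc, bd, be, bf, cd, ce, df, ef
  2-simplices (8): acd, ace, adf, aef, bcd, bce, bdf, bef

Hence C_0 ≅ Z^6, C_1 ≅ Z^12, C_2 ≅ Z^8.

Boundary ∂_1: C_1 → C_0 is given by ∂[p,q] = [q] − [p].
The resulting 6×12 matrix has rank 5, and its Smith normal form has invariant factors (1,1,1,1,1).

The boundary map ∂_2: C_2 → C_1 maps a triangle to the signed sum of its edges. For instance
  ∂bdf = df − bf + bd,
  ∂acd = cd − ad + ac.
This gives a 12×8 integer matrix of rank 7; reducing to Smith normal form yields diagonal entries (1,1,1,1,1,1,1).

Reading off H_k = ker ∂_k / im ∂_{k+1}:

  H_0: rank C_0 − rank ∂_1 = 6 − 5 = 1, and the invariant factors of ∂_1 are all 1, so H_0 = Z.
  H_1: rank ker ∂_1 − rank ∂_2 = (12 − 5) − 7 = 0, and the invariant factors of ∂_2 are all 1, so H_1 = 0.
  H_2: rank ker ∂_2 − rank ∂_3 = (8 − 7) − 0 = 1, and there is no ∂_3, so H_2 = Z.

As a check, the Euler characteristic is 6 − 12 + 8 = 2, which agrees with 1 − 0 + 1 = 2.
(K is a triangulation of the 2-sphere S^2.)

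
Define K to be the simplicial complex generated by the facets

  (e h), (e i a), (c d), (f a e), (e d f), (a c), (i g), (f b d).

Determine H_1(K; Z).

H_1 ≅ Z.

Fix the vertex order a < b < c < d < e < f < g < h < i and write every simplex with vertices in increasing order. Then dim K = 2 and the simplices of K are:

  0-simplices (9): a, b, c, d, e, f, g, h, i
  1-simplices (13): ac, ae, af, ai, bd, bf, cd, de, df, ef, eh, ei, gi
  2-simplices (4): aef, aei, bdf, def

giving chain groups C_0 ≅ Z^9, C_1 ≅ Z^13, C_2 ≅ Z^4.

The boundary map ∂_1: C_1 → C_0 sends each edge [p,q] (with p < q) to q − p. For instance
  ∂ei = i − e.
As a 9×13 matrix over Z this has rank 8, with invariant factors (1,1,1,1,1,1,1,1).

The boundary map ∂_2: C_2 → C_1 sends each 2-simplex [p,q,r] to [q,r] − [p,r] + [p,q]. For instance
  ∂bdf = df − bf + bd,
  ∂def = ef − df + de.
This gives a 13×4 integer matrix of rank 4; reducing to Smith normal form yields diagonal entries (1,1,1,1).

Reading off H_k = ker ∂_k / im ∂_{k+1}:

  H_1: rank ker ∂_1 − rank ∂_2 = (13 − 8) − 4 = 1, and the invariant factors of ∂_2 are all 1, so H_1 = Z.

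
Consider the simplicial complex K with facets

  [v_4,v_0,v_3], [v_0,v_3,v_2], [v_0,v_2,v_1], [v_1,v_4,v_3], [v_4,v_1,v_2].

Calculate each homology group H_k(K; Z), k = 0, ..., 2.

H_0 ≅ Z,  H_1 ≅ Z,  H_2 = 0.

Order the vertices as v_0 < v_1 < v_2 < v_3 < v_4. Listing each simplex with vertices in this order, K has dimension 2 with simplices:

  0-simplices (5): [v_0], [v_1], [v_2], [v_3], [v_4]
  1-simplices (10): [v_0,v_1], [v_0,v_2], [v_0,v_3], [v_0,v_4], [v_1,v_2], [v_1,v_3], [v_1,v_4], [v_2,v_3], [v_2,v_4], [v_3,v_4]
  2-simplices (5): [v_0,v_1,v_2], [v_0,v_2,v_3], [v_0,v_3,v_4], [v_1,v_2,v_4], [v_1,v_3,v_4]

Hence C_0 ≅ Z^5, C_1 ≅ Z^10, C_2 ≅ Z^5.

The boundary map ∂_1: C_1 → C_0 maps an edge to its endpoints' difference, ∂[p,q] = q − p. For instance
  ∂[v_2,v_4] = [v_4] − [v_2].
This gives a 5×10 integer matrix of rank 4; reducing to Smith normal form yields diagonal entries (1,1,1,1).

The boundary map ∂_2: C_2 → C_1 sends each 2-simplex [p,q,r] to [q,r] − [p,r] + [p,q]. For instance
  ∂[v_0,v_2,v_3] = [v_2,v_3] − [v_0,v_3] + [v_0,v_2],
  ∂[v_0,v_3,v_4] = [v_3,v_4] − [v_0,v_4] + [v_0,v_3].
This gives a 10×5 integer matrix of rank 5; reducing to Smith normal form yields diagonal entries (1,1,1,1,1).

Now H_k = ker ∂_k / im ∂_{k+1}, so:

  H_0: rank C_0 − rank ∂_1 = 5 − 4 = 1, and the invariant factors of ∂_1 are all 1, so H_0 = Z.
  H_1: rank ker ∂_1 − rank ∂_2 = (10 − 4) − 5 = 1, and the invariant factors of ∂_2 are all 1, so H_1 = Z.
  H_2: rank ker ∂_2 − rank ∂_3 = (5 − 5) − 0 = 0, and there is no ∂_3, so H_2 = 0.

(K is a triangulation of the Möbius band.)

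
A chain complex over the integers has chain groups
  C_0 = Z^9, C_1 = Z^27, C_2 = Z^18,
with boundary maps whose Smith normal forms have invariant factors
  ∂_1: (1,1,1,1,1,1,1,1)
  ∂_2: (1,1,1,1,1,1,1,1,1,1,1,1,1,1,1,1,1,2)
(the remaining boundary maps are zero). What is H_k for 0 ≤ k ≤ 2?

H_0: b_0 = 9 − 0 − 8 = 1; torsion from ∂_1 factors > 1: none. So H_0 ≅ Z.
H_1: b_1 = 27 − 8 − 18 = 1; torsion from ∂_2 factors > 1: [2]. So H_1 ≅ Z ⊕ Z_2.
H_2: b_2 = 18 − 18 − 0 = 0; torsion from ∂_3 factors > 1: none. So H_2 ≅ 0.

H_0 ≅ Z,  H_1 ≅ Z ⊕ Z_2,  H_2 = 0.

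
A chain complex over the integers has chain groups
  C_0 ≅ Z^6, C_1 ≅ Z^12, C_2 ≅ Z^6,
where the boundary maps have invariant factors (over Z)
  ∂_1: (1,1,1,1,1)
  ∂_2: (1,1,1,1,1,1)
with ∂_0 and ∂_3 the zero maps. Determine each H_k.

H_0 ≅ Z,  H_1 ≅ Z,  H_2 = 0.

H_0: b_0 = 6 − 0 − 5 = 1; torsion from ∂_1 factors > 1: none. So H_0 ≅ Z.
H_1: b_1 = 12 − 5 − 6 = 1; torsion from ∂_2 factors > 1: none. So H_1 ≅ Z.
H_2: b_2 = 6 − 6 − 0 = 0; torsion from ∂_3 factors > 1: none. So H_2 ≅ 0.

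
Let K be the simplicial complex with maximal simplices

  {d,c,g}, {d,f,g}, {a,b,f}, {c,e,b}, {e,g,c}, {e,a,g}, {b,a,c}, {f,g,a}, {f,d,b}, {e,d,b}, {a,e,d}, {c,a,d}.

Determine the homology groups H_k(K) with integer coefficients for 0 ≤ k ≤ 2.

We work with the vertex ordering a < b < c < d < e < f < g. The simplices of K, each written with vertices in increasing order, are:

  0-simplices (7): a, b, c, d, e, f, g
  1-simplices (18): ab, ac, ad, ae, af, ag, bc, bd, be, bf, cd, ce, cg, de, df, dg, eg, fg
  2-simplices (12): abc, abf, acd, ade, aeg, afg, bce, bde, bdf, cdg, ceg, dfg

giving chain groups C_0 ≅ Z^7, C_1 ≅ Z^18, C_2 ≅ Z^12.

Boundary ∂_1: C_1 → C_0 sends each edge [p,q] (with p < q) to q − p.
The 7×18 boundary matrix has rank 6 and Smith normal form diag(1,1,1,1,1,1).

Boundary ∂_2: C_2 → C_1 acts by ∂[p,q,r] = [q,r] − [p,r] + [p,q]. For instance
  ∂ade = de − ae + ad,
  ∂ceg = eg − cg + ce.
The 18×12 boundary matrix has rank 12 and Smith normal form diag(1,1,1,1,1,1,1,1,1,1,1,2).

Reading off H_k = ker ∂_k / im ∂_{k+1}:

  H_0: rank C_0 − rank ∂_1 = 7 − 6 = 1, and the invariant factors of ∂_1 are all 1, so H_0 = Z.
  H_1: rank ker ∂_1 − rank ∂_2 = (18 − 6) − 12 = 0, and ∂_2 has invariant factor 2 > 1, so H_1 = Z/2Z.
  H_2: rank ker ∂_2 − rank ∂_3 = (12 − 12) − 0 = 0, and there is no ∂_3, so H_2 = 0.

As a check, the Euler characteristic is 7 − 18 + 12 = 1, which agrees with 1 − 0 + 0 = 1.

H_0 ≅ Z,  H_1 ≅ Z/2Z,  H_2 = 0.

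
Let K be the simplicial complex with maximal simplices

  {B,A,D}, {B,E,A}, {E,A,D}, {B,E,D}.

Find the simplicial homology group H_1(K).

Order the vertices as A < B < D < E. Listing each simplex with vertices in this order, K has dimension 2 with simplices:

  0-simplices (4): A, B, D, E
  1-simplices (6): AB, AD, AE, BD, BE, DE
  2-simplices (4): ABD, ABE, ADE, BDE

Hence C_0 ≅ Z^4, C_1 ≅ Z^6, C_2 ≅ Z^4.

The boundary map ∂_1: C_1 → C_0 is given by ∂[p,q] = [q] − [p].
As a 4×6 matrix over Z this has rank 3, with invariant factors (1,1,1).

The boundary map ∂_2: C_2 → C_1 sends each 2-simplex [p,q,r] to [q,r] − [p,r] + [p,q]. For instance
  ∂ABD = BD − AD + AB,
  ∂BDE = DE − BE + BD.
The 6×4 boundary matrix has rank 3 and Smith normal form diag(1,1,1).

Computing H_k = (kernel of ∂_k) / (image of ∂_{k+1}):

  H_1: rank ker ∂_1 − rank ∂_2 = (6 − 3) − 3 = 0, and the invariant factors of ∂_2 are all 1, so H_1 = 0.

H_1 ≅ 0.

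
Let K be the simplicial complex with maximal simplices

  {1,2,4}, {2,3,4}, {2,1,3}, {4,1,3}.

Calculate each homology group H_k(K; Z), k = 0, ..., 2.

Take the total order 1 < 2 < 3 < 4 on the vertex set. Then K (dimension 2) consists of the simplices:

  0-simplices (4): [1], [2], [3], [4]
  1-simplices (6): [1,2], [1,3], [1,4], [2,3], [2,4], [3,4]
  2-simplices (4): [1,2,3], [1,2,4], [1,3,4], [2,3,4]

giving chain groups C_0 ≅ Z^4, C_1 ≅ Z^6, C_2 ≅ Z^4.

Boundary ∂_1: C_1 → C_0 maps an edge to its endpoints' difference, ∂[p,q] = q − p. For instance
  ∂[1,4] = [4] − [1].
The resulting 4×6 matrix has rank 3, and its Smith normal form has invariant factors (1,1,1).

∂_2: C_2 → C_1 sends each 2-simplex [p,q,r] to [q,r] − [p,r] + [p,q]. For instance
  ∂[1,2,4] = [2,4] − [1,4] + [1,2],
  ∂[1,3,4] = [3,4] − [1,4] + [1,3].
The 6×4 boundary matrix has rank 3 and Smith normal form diag(1,1,1).

Computing H_k = (kernel of ∂_k) / (image of ∂_{k+1}):

  H_0: rank C_0 − rank ∂_1 = 4 − 3 = 1, and the invariant factors of ∂_1 are all 1, so H_0 = Z.
  H_1: rank ker ∂_1 − rank ∂_2 = (6 − 3) − 3 = 0, and the invariant factors of ∂_2 are all 1, so H_1 = 0.
  H_2: rank ker ∂_2 − rank ∂_3 = (4 − 3) − 0 = 1, and there is no ∂_3, so H_2 = Z.

H_0 = Z,  H_1 = 0,  H_2 = Z.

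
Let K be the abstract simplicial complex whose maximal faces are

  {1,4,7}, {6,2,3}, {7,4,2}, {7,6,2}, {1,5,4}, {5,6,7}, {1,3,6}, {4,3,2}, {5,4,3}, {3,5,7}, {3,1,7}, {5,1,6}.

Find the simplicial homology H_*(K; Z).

H_0 = Z,  H_1 = Z/2Z,  H_2 = 0.

Order the vertices as 1 < 2 < 3 < 4 < 5 < 6 < 7. Listing each simplex with vertices in this order, K has dimension 2 with simplices:

  0-simplices (7): [1], [2], [3], [4], [5], [6], [7]
  1-simplices (18): [1,3], [1,4], [1,5], [1,6], [1,7], [2,3], [2,4], [2,6], [2,7], [3,4], [3,5], [3,6], [3,7], [4,5], [4,7], [5,6], [5,7], [6,7]
  2-simplices (12): [1,3,6], [1,3,7], [1,4,5], [1,4,7], [1,5,6], [2,3,4], [2,3,6], [2,4,7], [2,6,7], [3,4,5], [3,5,7], [5,6,7]

giving chain groups C_0 ≅ Z^7, C_1 ≅ Z^18, C_2 ≅ Z^12.

∂_1: C_1 → C_0 maps an edge to its endpoints' difference, ∂[p,q] = q − p. For instance
  ∂[4,5] = [5] − [4].
As a 7×18 matrix over Z this has rank 6, with invariant factors (1,1,1,1,1,1).

The boundary map ∂_2: C_2 → C_1 maps a triangle to the signed sum of its edges. For instance
  ∂[5,6,7] = [6,7] − [5,7] + [5,6],
  ∂[1,4,5] = [4,5] − [1,5] + [1,4].
This gives a 18×12 integer matrix of rank 12; reducing to Smith normal form yields diagonal entries (1,1,1,1,1,1,1,1,1,1,1,2).

Reading off H_k = ker ∂_k / im ∂_{k+1}:

  H_0: rank C_0 − rank ∂_1 = 7 − 6 = 1, and the invariant factors of ∂_1 are all 1, so H_0 = Z.
  H_1: rank ker ∂_1 − rank ∂_2 = (18 − 6) − 12 = 0, and ∂_2 has invariant factor 2 > 1, so H_1 = Z/2Z.
  H_2: rank ker ∂_2 − rank ∂_3 = (12 − 12) − 0 = 0, and there is no ∂_3, so H_2 = 0.

(K is a triangulation of the real projective plane RP^2.)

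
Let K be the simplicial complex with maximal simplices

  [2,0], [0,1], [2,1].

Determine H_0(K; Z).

H_0 = Z.

Fix the vertex order 0 < 1 < 2 and write every simplex with vertices in increasing order. Then dim K = 1 and the simplices of K are:

  0-simplices (3): [0], [1], [2]
  1-simplices (3): [0,1], [0,2], [1,2]

giving chain groups C_0 ≅ Z^3, C_1 ≅ Z^3.

∂_1: C_1 → C_0 is given by ∂[p,q] = [q] − [p].
The resulting 3×3 matrix has rank 2, and its Smith normal form has invariant factors (1,1).

Now H_k = ker ∂_k / im ∂_{k+1}, so:

  H_0: rank C_0 − rank ∂_1 = 3 − 2 = 1, and the invariant factors of ∂_1 are all 1, so H_0 ≅ Z.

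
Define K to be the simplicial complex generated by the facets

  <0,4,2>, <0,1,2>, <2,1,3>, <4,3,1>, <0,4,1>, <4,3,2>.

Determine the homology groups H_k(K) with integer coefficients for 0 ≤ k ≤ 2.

K has 5 vertices, 9 edges, 6 triangles.
rank ∂_0 = 0, rank ∂_1 = 4 ⇒ b_0 = 5 − 0 − 4 = 1; all invariant factors of ∂_1 are 1 so no torsion. So H_0 ≅ Z.
rank ∂_1 = 4, rank ∂_2 = 5 ⇒ b_1 = 9 − 4 − 5 = 0; all invariant factors of ∂_2 are 1 so no torsion. So H_1 ≅ 0.
rank ∂_2 = 5, rank ∂_3 = 0 ⇒ b_2 = 6 − 5 − 0 = 1. So H_2 ≅ Z.

H_0 = Z,  H_1 = 0,  H_2 = Z.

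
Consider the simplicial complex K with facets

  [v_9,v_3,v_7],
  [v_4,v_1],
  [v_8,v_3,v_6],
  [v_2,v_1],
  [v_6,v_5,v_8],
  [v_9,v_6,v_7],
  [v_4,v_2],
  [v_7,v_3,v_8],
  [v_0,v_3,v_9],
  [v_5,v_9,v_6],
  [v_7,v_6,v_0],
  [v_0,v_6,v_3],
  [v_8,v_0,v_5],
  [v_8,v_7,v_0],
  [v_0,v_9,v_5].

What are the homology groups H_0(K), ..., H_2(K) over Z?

H_0 ≅ Z^2,  H_1 ≅ Z × Z/2,  H_2 = 0.

Fix the vertex order v_0 < v_1 < v_2 < v_3 < v_4 < v_5 < v_6 < v_7 < v_8 < v_9 and write every simplex with vertices in increasing order. Then dim K = 2 and the simplices of K are:

  0-simplices (10): [v_0], [v_1], [v_2], [v_3], [v_4], [v_5], [v_6], [v_7], [v_8], [v_9]
  1-simplices (21): (21 of them)
  2-simplices (12): (12 of them)

so the chain groups are C_0 ≅ Z^10, C_1 ≅ Z^21, C_2 ≅ Z^12.

∂_1: C_1 → C_0 is given by ∂[p,q] = [q] − [p].
As a 10×21 matrix over Z this has rank 8, with invariant factors (1,1,1,1,1,1,1,1).

The boundary map ∂_2: C_2 → C_1 maps a triangle to the signed sum of its edges. For instance
  ∂[v_3,v_6,v_8] = [v_6,v_8] − [v_3,v_8] + [v_3,v_6],
  ∂[v_0,v_5,v_8] = [v_5,v_8] − [v_0,v_8] + [v_0,v_5].
This gives a 21×12 integer matrix of rank 12; reducing to Smith normal form yields diagonal entries (1,1,1,1,1,1,1,1,1,1,1,2).

Now H_k = ker ∂_k / im ∂_{k+1}, so:

  H_0: rank C_0 − rank ∂_1 = 10 − 8 = 2, and the invariant factors of ∂_1 are all 1, so H_0 = Z^2.
  H_1: rank ker ∂_1 − rank ∂_2 = (21 − 8) − 12 = 1, and ∂_2 has invariant factor 2 > 1, so H_1 = Z × Z/2.
  H_2: rank ker ∂_2 − rank ∂_3 = (12 − 12) − 0 = 0, and there is no ∂_3, so H_2 = 0.

As a check, the Euler characteristic is 10 − 21 + 12 = 1, which agrees with 2 − 1 + 0 = 1.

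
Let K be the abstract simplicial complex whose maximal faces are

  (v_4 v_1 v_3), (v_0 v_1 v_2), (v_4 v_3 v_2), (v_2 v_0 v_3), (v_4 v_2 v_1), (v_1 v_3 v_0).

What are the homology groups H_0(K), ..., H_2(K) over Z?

H_0 = Z,  H_1 = 0,  H_2 = Z.

Take the total order v_0 < v_1 < v_2 < v_3 < v_4 on the vertex set. Then K (dimension 2) consists of the simplices:

  0-simplices (5): [v_0], [v_1], [v_2], [v_3], [v_4]
  1-simplices (9): [v_0,v_1], [v_0,v_2], [v_0,v_3], [v_1,v_2], [v_1,v_3], [v_1,v_4], [v_2,v_3], [v_2,v_4], [v_3,v_4]
  2-simplices (6): [v_0,v_1,v_2], [v_0,v_1,v_3], [v_0,v_2,v_3], [v_1,v_2,v_4], [v_1,v_3,v_4], [v_2,v_3,v_4]

giving chain groups C_0 ≅ Z^5, C_1 ≅ Z^9, C_2 ≅ Z^6.

Boundary ∂_1: C_1 → C_0 is given by ∂[p,q] = [q] − [p].
As a 5×9 matrix over Z this has rank 4, with invariant factors (1,1,1,1).

Boundary ∂_2: C_2 → C_1 sends each 2-simplex [p,q,r] to [q,r] − [p,r] + [p,q]. For instance
  ∂[v_0,v_1,v_3] = [v_1,v_3] − [v_0,v_3] + [v_0,v_1],
  ∂[v_1,v_2,v_4] = [v_2,v_4] − [v_1,v_4] + [v_1,v_2].
The 9×6 boundary matrix has rank 5 and Smith normal form diag(1,1,1,1,1).

Now H_k = ker ∂_k / im ∂_{k+1}, so:

  H_0: rank C_0 − rank ∂_1 = 5 − 4 = 1, and the invariant factors of ∂_1 are all 1, so H_0 ≅ Z.
  H_1: rank ker ∂_1 − rank ∂_2 = (9 − 4) − 5 = 0, and the invariant factors of ∂_2 are all 1, so H_1 ≅ 0.
  H_2: rank ker ∂_2 − rank ∂_3 = (6 − 5) − 0 = 1, and there is no ∂_3, so H_2 ≅ Z.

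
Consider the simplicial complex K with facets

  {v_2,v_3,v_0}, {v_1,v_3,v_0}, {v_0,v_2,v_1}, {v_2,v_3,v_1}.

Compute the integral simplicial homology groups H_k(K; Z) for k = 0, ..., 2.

Take the total order v_0 < v_1 < v_2 < v_3 on the vertex set. Then K (dimension 2) consists of the simplices:

  0-simplices (4): [v_0], [v_1], [v_2], [v_3]
  1-simplices (6): [v_0,v_1], [v_0,v_2], [v_0,v_3], [v_1,v_2], [v_1,v_3], [v_2,v_3]
  2-simplices (4): [v_0,v_1,v_2], [v_0,v_1,v_3], [v_0,v_2,v_3], [v_1,v_2,v_3]

Hence C_0 ≅ Z^4, C_1 ≅ Z^6, C_2 ≅ Z^4.

The boundary map ∂_1: C_1 → C_0 is given by ∂[p,q] = [q] − [p].
As a 4×6 matrix over Z this has rank 3, with invariant factors (1,1,1).

∂_2: C_2 → C_1 maps a triangle to the signed sum of its edges. For instance
  ∂[v_0,v_1,v_3] = [v_1,v_3] − [v_0,v_3] + [v_0,v_1],
  ∂[v_0,v_2,v_3] = [v_2,v_3] − [v_0,v_3] + [v_0,v_2].
As a 6×4 matrix over Z this has rank 3, with invariant factors (1,1,1).

Reading off H_k = ker ∂_k / im ∂_{k+1}:

  H_0: rank C_0 − rank ∂_1 = 4 − 3 = 1, and the invariant factors of ∂_1 are all 1, so H_0 = Z.
  H_1: rank ker ∂_1 − rank ∂_2 = (6 − 3) − 3 = 0, and the invariant factors of ∂_2 are all 1, so H_1 = 0.
  H_2: rank ker ∂_2 − rank ∂_3 = (4 − 3) − 0 = 1, and there is no ∂_3, so H_2 = Z.

As a check, the Euler characteristic is 4 − 6 + 4 = 2, which agrees with 1 − 0 + 1 = 2.

H_0 = Z,  H_1 = 0,  H_2 = Z.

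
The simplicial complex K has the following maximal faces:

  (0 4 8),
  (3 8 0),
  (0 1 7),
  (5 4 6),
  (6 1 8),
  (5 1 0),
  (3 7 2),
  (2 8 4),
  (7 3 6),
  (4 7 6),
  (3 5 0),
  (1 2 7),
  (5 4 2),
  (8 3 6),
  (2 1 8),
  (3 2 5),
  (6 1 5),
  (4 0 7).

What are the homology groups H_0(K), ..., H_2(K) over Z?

H_0 = Z,  H_1 = Z^2,  H_2 = Z.

Fix the vertex order 0 < 1 < 2 < 3 < 4 < 5 < 6 < 7 < 8 and write every simplex with vertices in increasing order. Then dim K = 2 and the simplices of K are:

  0-simplices (9): [0], [1], [2], [3], [4], [5], [6], [7], [8]
  1-simplices (27): (27 of them)
  2-simplices (18): [0,1,5], [0,1,7], [0,3,5], [0,3,8], [0,4,7], [0,4,8], [1,2,7], [1,2,8], [1,5,6], [1,6,8], [2,3,5], [2,3,7], [2,4,5], [2,4,8], [3,6,7], [3,6,8], [4,5,6], [4,6,7]

Hence C_0 ≅ Z^9, C_1 ≅ Z^27, C_2 ≅ Z^18.

Boundary ∂_1: C_1 → C_0 is given by ∂[p,q] = [q] − [p]. For instance
  ∂[2,7] = [7] − [2].
As a 9×27 matrix over Z this has rank 8, with invariant factors (1,1,1,1,1,1,1,1).

Boundary ∂_2: C_2 → C_1 maps a triangle to the signed sum of its edges. For instance
  ∂[0,4,8] = [4,8] − [0,8] + [0,4],
  ∂[4,5,6] = [5,6] − [4,6] + [4,5].
The resulting 27×18 matrix has rank 17, and its Smith normal form has invariant factors (1,1,1,1,1,1,1,1,1,1,1,1,1,1,1,1,1).

From H_k ≅ ker(∂_k) / im(∂_{k+1}) we obtain:

  H_0: rank C_0 − rank ∂_1 = 9 − 8 = 1, and the invariant factors of ∂_1 are all 1, so H_0 ≅ Z.
  H_1: rank ker ∂_1 − rank ∂_2 = (27 − 8) − 17 = 2, and the invariant factors of ∂_2 are all 1, so H_1 ≅ Z^2.
  H_2: rank ker ∂_2 − rank ∂_3 = (18 − 17) − 0 = 1, and there is no ∂_3, so H_2 ≅ Z.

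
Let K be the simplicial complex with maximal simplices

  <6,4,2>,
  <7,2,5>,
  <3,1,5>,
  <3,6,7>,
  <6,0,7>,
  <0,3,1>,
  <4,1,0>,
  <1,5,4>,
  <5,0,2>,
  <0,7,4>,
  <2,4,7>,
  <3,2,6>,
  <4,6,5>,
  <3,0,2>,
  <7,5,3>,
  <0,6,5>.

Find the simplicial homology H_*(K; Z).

Fix the vertex order 0 < 1 < 2 < 3 < 4 < 5 < 6 < 7 and write every simplex with vertices in increasing order. Then dim K = 2 and the simplices of K are:

  0-simplices (8): [0], [1], [2], [3], [4], [5], [6], [7]
  1-simplices (24): (24 of them)
  2-simplices (16): [0,1,3], [0,1,4], [0,2,3], [0,2,5], [0,4,7], [0,5,6], [0,6,7], [1,3,5], [1,4,5], [2,3,6], [2,4,6], [2,4,7], [2,5,7], [3,5,7], [3,6,7], [4,5,6]

Hence C_0 ≅ Z^8, C_1 ≅ Z^24, C_2 ≅ Z^16.

The boundary map ∂_1: C_1 → C_0 sends each edge [p,q] (with p < q) to q − p.
The 8×24 boundary matrix has rank 7 and Smith normal form diag(1,1,1,1,1,1,1).

∂_2: C_2 → C_1 sends each 2-simplex [p,q,r] to [q,r] − [p,r] + [p,q]. For instance
  ∂[2,3,6] = [3,6] − [2,6] + [2,3],
  ∂[0,1,4] = [1,4] − [0,4] + [0,1].
The resulting 24×16 matrix has rank 15, and its Smith normal form has invariant factors (1,1,1,1,1,1,1,1,1,1,1,1,1,1,1).

Now H_k = ker ∂_k / im ∂_{k+1}, so:

  H_0: rank C_0 − rank ∂_1 = 8 − 7 = 1, and the invariant factors of ∂_1 are all 1, so H_0 ≅ Z.
  H_1: rank ker ∂_1 − rank ∂_2 = (24 − 7) − 15 = 2, and the invariant factors of ∂_2 are all 1, so H_1 ≅ Z^2.
  H_2: rank ker ∂_2 − rank ∂_3 = (16 − 15) − 0 = 1, and there is no ∂_3, so H_2 ≅ Z.

H_0 ≅ Z,  H_1 ≅ Z^2,  H_2 ≅ Z.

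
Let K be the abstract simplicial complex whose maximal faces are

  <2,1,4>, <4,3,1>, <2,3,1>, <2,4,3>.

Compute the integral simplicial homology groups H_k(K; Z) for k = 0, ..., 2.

H_0 ≅ Z,  H_1 = 0,  H_2 ≅ Z.

Fix the vertex order 1 < 2 < 3 < 4 and write every simplex with vertices in increasing order. Then dim K = 2 and the simplices of K are:

  0-simplices (4): [1], [2], [3], [4]
  1-simplices (6): [1,2], [1,3], [1,4], [2,3], [2,4], [3,4]
  2-simplices (4): [1,2,3], [1,2,4], [1,3,4], [2,3,4]

so the chain groups are C_0 ≅ Z^4, C_1 ≅ Z^6, C_2 ≅ Z^4.

∂_1: C_1 → C_0 sends each edge [p,q] (with p < q) to q − p. For instance
  ∂[3,4] = [4] − [3].
This gives a 4×6 integer matrix of rank 3; reducing to Smith normal form yields diagonal entries (1,1,1).

∂_2: C_2 → C_1 sends each 2-simplex [p,q,r] to [q,r] − [p,r] + [p,q]. For instance
  ∂[1,3,4] = [3,4] − [1,4] + [1,3],
  ∂[1,2,4] = [2,4] − [1,4] + [1,2].
As a 6×4 matrix over Z this has rank 3, with invariant factors (1,1,1).

Computing H_k = (kernel of ∂_k) / (image of ∂_{k+1}):

  H_0: rank C_0 − rank ∂_1 = 4 − 3 = 1, and the invariant factors of ∂_1 are all 1, so H_0 = Z.
  H_1: rank ker ∂_1 − rank ∂_2 = (6 − 3) − 3 = 0, and the invariant factors of ∂_2 are all 1, so H_1 = 0.
  H_2: rank ker ∂_2 − rank ∂_3 = (4 − 3) − 0 = 1, and there is no ∂_3, so H_2 = Z.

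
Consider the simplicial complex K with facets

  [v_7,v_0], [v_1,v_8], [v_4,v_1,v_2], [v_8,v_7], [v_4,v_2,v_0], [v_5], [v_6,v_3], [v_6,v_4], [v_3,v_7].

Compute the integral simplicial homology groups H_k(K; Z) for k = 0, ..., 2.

H_0 ≅ Z^2,  H_1 ≅ Z^2,  H_2 = 0.

Order the vertices as v_0 < v_1 < v_2 < v_3 < v_4 < v_5 < v_6 < v_7 < v_8. Listing each simplex with vertices in this order, K has dimension 2 with simplices:

  0-simplices (9): [v_0], [v_1], [v_2], [v_3], [v_4], [v_5], [v_6], [v_7], [v_8]
  1-simplices (11): [v_0,v_2], [v_0,v_4], [v_0,v_7], [v_1,v_2], [v_1,v_4], [v_1,v_8], [v_2,v_4], [v_3,v_6], [v_3,v_7], [v_4,v_6], [v_7,v_8]
  2-simplices (2): [v_0,v_2,v_4], [v_1,v_2,v_4]

Hence C_0 ≅ Z^9, C_1 ≅ Z^11, C_2 ≅ Z^2.

Boundary ∂_1: C_1 → C_0 sends each edge [p,q] (with p < q) to q − p.
The 9×11 boundary matrix has rank 7 and Smith normal form diag(1,1,1,1,1,1,1).

The boundary map ∂_2: C_2 → C_1 sends each 2-simplex [p,q,r] to [q,r] − [p,r] + [p,q]. For instance
  ∂[v_1,v_2,v_4] = [v_2,v_4] − [v_1,v_4] + [v_1,v_2],
  ∂[v_0,v_2,v_4] = [v_2,v_4] − [v_0,v_4] + [v_0,v_2].
The 11×2 boundary matrix has rank 2 and Smith normal form diag(1,1).

Computing H_k = (kernel of ∂_k) / (image of ∂_{k+1}):

  H_0: rank C_0 − rank ∂_1 = 9 − 7 = 2, and the invariant factors of ∂_1 are all 1, so H_0 = Z^2.
  H_1: rank ker ∂_1 − rank ∂_2 = (11 − 7) − 2 = 2, and the invariant factors of ∂_2 are all 1, so H_1 = Z^2.
  H_2: rank ker ∂_2 − rank ∂_3 = (2 − 2) − 0 = 0, and there is no ∂_3, so H_2 = 0.

As a check, the Euler characteristic is 9 − 11 + 2 = 0, which agrees with 2 − 2 + 0 = 0.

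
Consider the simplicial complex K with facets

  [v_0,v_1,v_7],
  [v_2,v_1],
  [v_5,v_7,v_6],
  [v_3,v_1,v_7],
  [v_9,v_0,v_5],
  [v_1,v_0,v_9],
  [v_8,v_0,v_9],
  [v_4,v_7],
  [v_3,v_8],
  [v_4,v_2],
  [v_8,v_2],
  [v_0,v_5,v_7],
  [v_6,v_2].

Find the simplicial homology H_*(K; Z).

H_0 = Z,  H_1 = Z^4,  H_2 = 0.

Take the total order v_0 < v_1 < v_2 < v_3 < v_4 < v_5 < v_6 < v_7 < v_8 < v_9 on the vertex set. Then K (dimension 2) consists of the simplices:

  0-simplices (10): [v_0], [v_1], [v_2], [v_3], [v_4], [v_5], [v_6], [v_7], [v_8], [v_9]
  1-simplices (20): (20 of them)
  2-simplices (7): [v_0,v_1,v_7], [v_0,v_1,v_9], [v_0,v_5,v_7], [v_0,v_5,v_9], [v_0,v_8,v_9], [v_1,v_3,v_7], [v_5,v_6,v_7]

Hence C_0 ≅ Z^10, C_1 ≅ Z^20, C_2 ≅ Z^7.

Boundary ∂_1: C_1 → C_0 sends each edge [p,q] (with p < q) to q − p. For instance
  ∂[v_1,v_2] = [v_2] − [v_1].
This gives a 10×20 integer matrix of rank 9; reducing to Smith normal form yields diagonal entries (1,1,1,1,1,1,1,1,1).

∂_2: C_2 → C_1 maps a triangle to the signed sum of its edges. For instance
  ∂[v_0,v_1,v_7] = [v_1,v_7] − [v_0,v_7] + [v_0,v_1],
  ∂[v_5,v_6,v_7] = [v_6,v_7] − [v_5,v_7] + [v_5,v_6].
The 20×7 boundary matrix has rank 7 and Smith normal form diag(1,1,1,1,1,1,1).

Computing H_k = (kernel of ∂_k) / (image of ∂_{k+1}):

  H_0: rank C_0 − rank ∂_1 = 10 − 9 = 1, and the invariant factors of ∂_1 are all 1, so H_0 ≅ Z.
  H_1: rank ker ∂_1 − rank ∂_2 = (20 − 9) − 7 = 4, and the invariant factors of ∂_2 are all 1, so H_1 ≅ Z^4.
  H_2: rank ker ∂_2 − rank ∂_3 = (7 − 7) − 0 = 0, and there is no ∂_3, so H_2 ≅ 0.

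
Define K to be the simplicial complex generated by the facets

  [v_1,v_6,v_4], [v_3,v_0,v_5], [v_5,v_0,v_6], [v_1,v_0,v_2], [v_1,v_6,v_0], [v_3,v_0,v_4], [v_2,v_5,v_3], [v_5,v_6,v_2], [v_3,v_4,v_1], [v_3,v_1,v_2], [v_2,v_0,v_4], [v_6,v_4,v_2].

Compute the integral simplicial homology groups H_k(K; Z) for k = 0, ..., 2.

Fix the vertex order v_0 < v_1 < v_2 < v_3 < v_4 < v_5 < v_6 and write every simplex with vertices in increasing order. Then dim K = 2 and the simplices of K are:

  0-simplices (7): [v_0], [v_1], [v_2], [v_3], [v_4], [v_5], [v_6]
  1-simplices (18): (18 of them)
  2-simplices (12): (12 of them)

so the chain groups are C_0 ≅ Z^7, C_1 ≅ Z^18, C_2 ≅ Z^12.

Boundary ∂_1: C_1 → C_0 is given by ∂[p,q] = [q] − [p]. For instance
  ∂[v_0,v_4] = [v_4] − [v_0].
The 7×18 boundary matrix has rank 6 and Smith normal form diag(1,1,1,1,1,1).

Boundary ∂_2: C_2 → C_1 sends each 2-simplex [p,q,r] to [q,r] − [p,r] + [p,q]. For instance
  ∂[v_0,v_1,v_2] = [v_1,v_2] − [v_0,v_2] + [v_0,v_1],
  ∂[v_1,v_3,v_4] = [v_3,v_4] − [v_1,v_4] + [v_1,v_3].
The resulting 18×12 matrix has rank 12, and its Smith normal form has invariant factors (1,1,1,1,1,1,1,1,1,1,1,2).

Reading off H_k = ker ∂_k / im ∂_{k+1}:

  H_0: rank C_0 − rank ∂_1 = 7 − 6 = 1, and the invariant factors of ∂_1 are all 1, so H_0 ≅ Z.
  H_1: rank ker ∂_1 − rank ∂_2 = (18 − 6) − 12 = 0, and ∂_2 has invariant factor 2 > 1, so H_1 ≅ Z/2Z.
  H_2: rank ker ∂_2 − rank ∂_3 = (12 − 12) − 0 = 0, and there is no ∂_3, so H_2 ≅ 0.

As a check, the Euler characteristic is 7 − 18 + 12 = 1, which agrees with 1 − 0 + 0 = 1.

H_0 = Z,  H_1 = Z/2Z,  H_2 = 0.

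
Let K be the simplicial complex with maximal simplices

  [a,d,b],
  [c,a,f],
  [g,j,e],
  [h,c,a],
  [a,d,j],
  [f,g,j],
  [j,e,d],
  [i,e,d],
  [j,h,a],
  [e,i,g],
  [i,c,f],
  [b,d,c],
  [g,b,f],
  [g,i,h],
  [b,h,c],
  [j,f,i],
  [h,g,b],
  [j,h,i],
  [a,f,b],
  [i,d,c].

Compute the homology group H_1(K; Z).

H_1 ≅ Z ⊕ Z/2Z.

Order the vertices as a < b < c < d < e < f < g < h < i < j. Listing each simplex with vertices in this order, K has dimension 2 with simplices:

  0-simplices (10): a, b, c, d, e, f, g, h, i, j
  1-simplices (30): ab, ac, ad, af, ah, aj, bc, bd, bf, bg, bh, cd, cf, ch, ci, de, di, dj, eg, ei, ej, fg, fi, fj, gh, gi, gj, hi, hj, ij
  2-simplices (20): abd, abf, acf, ach, adj, ahj, bcd, bch, bfg, bgh, cdi, cfi, dei, dej, egi, egj, fgj, fij, ghi, hij

Hence C_0 ≅ Z^10, C_1 ≅ Z^30, C_2 ≅ Z^20.

∂_1: C_1 → C_0 sends each edge [p,q] (with p < q) to q − p. For instance
  ∂dj = j − d.
The resulting 10×30 matrix has rank 9, and its Smith normal form has invariant factors (1,1,1,1,1,1,1,1,1).

Boundary ∂_2: C_2 → C_1 sends each 2-simplex [p,q,r] to [q,r] − [p,r] + [p,q]. For instance
  ∂dei = ei − di + de,
  ∂egi = gi − ei + eg.
As a 30×20 matrix over Z this has rank 20, with invariant factors (1,1,1,1,1,1,1,1,1,1,1,1,1,1,1,1,1,1,1,2).

Reading off H_k = ker ∂_k / im ∂_{k+1}:

  H_1: rank ker ∂_1 − rank ∂_2 = (30 − 9) − 20 = 1, and ∂_2 has invariant factor 2 > 1, so H_1 = Z ⊕ Z/2Z.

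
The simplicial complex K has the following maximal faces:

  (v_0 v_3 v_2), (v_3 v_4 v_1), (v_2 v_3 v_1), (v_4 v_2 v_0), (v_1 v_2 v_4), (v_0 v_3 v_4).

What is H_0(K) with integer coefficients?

H_0 = Z.

We work with the vertex ordering v_0 < v_1 < v_2 < v_3 < v_4. The simplices of K, each written with vertices in increasing order, are:

  0-simplices (5): [v_0], [v_1], [v_2], [v_3], [v_4]
  1-simplices (9): [v_0,v_2], [v_0,v_3], [v_0,v_4], [v_1,v_2], [v_1,v_3], [v_1,v_4], [v_2,v_3], [v_2,v_4], [v_3,v_4]
  2-simplices (6): [v_0,v_2,v_3], [v_0,v_2,v_4], [v_0,v_3,v_4], [v_1,v_2,v_3], [v_1,v_2,v_4], [v_1,v_3,v_4]

giving chain groups C_0 ≅ Z^5, C_1 ≅ Z^9, C_2 ≅ Z^6.

The boundary map ∂_1: C_1 → C_0 sends each edge [p,q] (with p < q) to q − p.
The resulting 5×9 matrix has rank 4, and its Smith normal form has invariant factors (1,1,1,1).

∂_2: C_2 → C_1 acts by ∂[p,q,r] = [q,r] − [p,r] + [p,q]. For instance
  ∂[v_0,v_2,v_4] = [v_2,v_4] − [v_0,v_4] + [v_0,v_2],
  ∂[v_0,v_2,v_3] = [v_2,v_3] − [v_0,v_3] + [v_0,v_2].
The 9×6 boundary matrix has rank 5 and Smith normal form diag(1,1,1,1,1).

Reading off H_k = ker ∂_k / im ∂_{k+1}:

  H_0: rank C_0 − rank ∂_1 = 5 − 4 = 1, and the invariant factors of ∂_1 are all 1, so H_0 = Z.

(K is a triangulation of the 2-sphere S^2.)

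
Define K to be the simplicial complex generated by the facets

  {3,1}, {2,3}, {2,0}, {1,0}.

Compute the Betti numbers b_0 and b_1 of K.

We work with the vertex ordering 0 < 1 < 2 < 3. The simplices of K, each written with vertices in increasing order, are:

  0-simplices (4): [0], [1], [2], [3]
  1-simplices (4): [0,1], [0,2], [1,3], [2,3]

Hence C_0 ≅ Z^4, C_1 ≅ Z^4.

∂_1: C_1 → C_0 maps an edge to its endpoints' difference, ∂[p,q] = q − p.
This gives a 4×4 integer matrix of rank 3; reducing to Smith normal form yields diagonal entries (1,1,1).

Now H_k = ker ∂_k / im ∂_{k+1}, so:

  H_0: rank C_0 − rank ∂_1 = 4 − 3 = 1, and the invariant factors of ∂_1 are all 1, so H_0 ≅ Z.
  H_1: rank ker ∂_1 − rank ∂_2 = (4 − 3) − 0 = 1, and there is no ∂_2, so H_1 ≅ Z.

As a check, the Euler characteristic is 4 − 4 = 0, which agrees with 1 − 1 = 0.

Hence the Betti numbers are b_0 = 1, b_1 = 1.

b_0 = 1, b_1 = 1.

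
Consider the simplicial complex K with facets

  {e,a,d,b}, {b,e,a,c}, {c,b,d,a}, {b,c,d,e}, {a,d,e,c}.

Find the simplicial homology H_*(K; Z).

H_0 ≅ Z,  H_1 = 0,  H_2 = 0,  H_3 ≅ Z.

K has 5 vertices, 10 edges, 10 triangles, 5 3-simplices.
rank ∂_0 = 0, rank ∂_1 = 4 ⇒ b_0 = 5 − 0 − 4 = 1; all invariant factors of ∂_1 are 1 so no torsion. So H_0 = Z.
rank ∂_1 = 4, rank ∂_2 = 6 ⇒ b_1 = 10 − 4 − 6 = 0; all invariant factors of ∂_2 are 1 so no torsion. So H_1 = 0.
rank ∂_2 = 6, rank ∂_3 = 4 ⇒ b_2 = 10 − 6 − 4 = 0; all invariant factors of ∂_3 are 1 so no torsion. So H_2 = 0.
rank ∂_3 = 4, rank ∂_4 = 0 ⇒ b_3 = 5 − 4 − 0 = 1. So H_3 = Z.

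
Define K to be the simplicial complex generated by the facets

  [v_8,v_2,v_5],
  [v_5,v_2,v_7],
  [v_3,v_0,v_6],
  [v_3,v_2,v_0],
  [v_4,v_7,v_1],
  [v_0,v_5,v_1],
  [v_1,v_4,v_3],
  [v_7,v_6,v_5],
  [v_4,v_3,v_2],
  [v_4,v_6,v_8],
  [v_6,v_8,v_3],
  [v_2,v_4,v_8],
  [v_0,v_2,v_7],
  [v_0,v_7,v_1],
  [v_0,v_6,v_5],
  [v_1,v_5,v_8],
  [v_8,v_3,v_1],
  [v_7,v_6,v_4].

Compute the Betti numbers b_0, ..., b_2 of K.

Fix the vertex order v_0 < v_1 < v_2 < v_3 < v_4 < v_5 < v_6 < v_7 < v_8 and write every simplex with vertices in increasing order. Then dim K = 2 and the simplices of K are:

  0-simplices (9): [v_0], [v_1], [v_2], [v_3], [v_4], [v_5], [v_6], [v_7], [v_8]
  1-simplices (27): (27 of them)
  2-simplices (18): (18 of them)

giving chain groups C_0 ≅ Z^9, C_1 ≅ Z^27, C_2 ≅ Z^18.

∂_1: C_1 → C_0 maps an edge to its endpoints' difference, ∂[p,q] = q − p. For instance
  ∂[v_0,v_3] = [v_3] − [v_0].
The resulting 9×27 matrix has rank 8, and its Smith normal form has invariant factors (1,1,1,1,1,1,1,1).

The boundary map ∂_2: C_2 → C_1 maps a triangle to the signed sum of its edges. For instance
  ∂[v_3,v_6,v_8] = [v_6,v_8] − [v_3,v_8] + [v_3,v_6],
  ∂[v_1,v_3,v_4] = [v_3,v_4] − [v_1,v_4] + [v_1,v_3].
The 27×18 boundary matrix has rank 18 and Smith normal form diag(1,1,1,1,1,1,1,1,1,1,1,1,1,1,1,1,1,2).

From H_k ≅ ker(∂_k) / im(∂_{k+1}) we obtain:

  H_0: rank C_0 − rank ∂_1 = 9 − 8 = 1, and the invariant factors of ∂_1 are all 1, so H_0 = Z.
  H_1: rank ker ∂_1 − rank ∂_2 = (27 − 8) − 18 = 1, and ∂_2 has invariant factor 2 > 1, so H_1 = Z ⊕ Z/2Z.
  H_2: rank ker ∂_2 − rank ∂_3 = (18 − 18) − 0 = 0, and there is no ∂_3, so H_2 = 0.

Hence the Betti numbers are b_0 = 1, b_1 = 1, b_2 = 0.

b_0 = 1, b_1 = 1, b_2 = 0.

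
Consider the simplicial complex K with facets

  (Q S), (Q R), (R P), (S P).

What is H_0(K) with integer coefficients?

Order the vertices as P < Q < R < S. Listing each simplex with vertices in this order, K has dimension 1 with simplices:

  0-simplices (4): P, Q, R, S
  1-simplices (4): PR, PS, QR, QS

giving chain groups C_0 ≅ Z^4, C_1 ≅ Z^4.

∂_1: C_1 → C_0 sends each edge [p,q] (with p < q) to q − p. For instance
  ∂QS = S − Q.
The 4×4 boundary matrix has rank 3 and Smith normal form diag(1,1,1).

Now H_k = ker ∂_k / im ∂_{k+1}, so:

  H_0: rank C_0 − rank ∂_1 = 4 − 3 = 1, and the invariant factors of ∂_1 are all 1, so H_0 = Z.

H_0 = Z.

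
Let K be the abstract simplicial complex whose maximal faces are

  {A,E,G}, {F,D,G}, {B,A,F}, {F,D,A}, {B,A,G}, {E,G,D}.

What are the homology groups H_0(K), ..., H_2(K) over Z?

Fix the vertex order A < B < D < E < F < G and write every simplex with vertices in increasing order. Then dim K = 2 and the simplices of K are:

  0-simplices (6): A, B, D, E, F, G
  1-simplices (12): AB, AD, AE, AF, AG, BF, BG, DE, DF, DG, EG, FG
  2-simplices (6): ABF, ABG, ADF, AEG, DEG, DFG

giving chain groups C_0 ≅ Z^6, C_1 ≅ Z^12, C_2 ≅ Z^6.

The boundary map ∂_1: C_1 → C_0 sends each edge [p,q] (with p < q) to q − p. For instance
  ∂DG = G − D.
The resulting 6×12 matrix has rank 5, and its Smith normal form has invariant factors (1,1,1,1,1).

∂_2: C_2 → C_1 acts by ∂[p,q,r] = [q,r] − [p,r] + [p,q]. For instance
  ∂AEG = EG − AG + AE,
  ∂DFG = FG − DG + DF.
The 12×6 boundary matrix has rank 6 and Smith normal form diag(1,1,1,1,1,1).

Now H_k = ker ∂_k / im ∂_{k+1}, so:

  H_0: rank C_0 − rank ∂_1 = 6 − 5 = 1, and the invariant factors of ∂_1 are all 1, so H_0 ≅ Z.
  H_1: rank ker ∂_1 − rank ∂_2 = (12 − 5) − 6 = 1, and the invariant factors of ∂_2 are all 1, so H_1 ≅ Z.
  H_2: rank ker ∂_2 − rank ∂_3 = (6 − 6) − 0 = 0, and there is no ∂_3, so H_2 ≅ 0.

(K is a triangulation of the cylinder S^1 x I.)

H_0 ≅ Z,  H_1 ≅ Z,  H_2 = 0.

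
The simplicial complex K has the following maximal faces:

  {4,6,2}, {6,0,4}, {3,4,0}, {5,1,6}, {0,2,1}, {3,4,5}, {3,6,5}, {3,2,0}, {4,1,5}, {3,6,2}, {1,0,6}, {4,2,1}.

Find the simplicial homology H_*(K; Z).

H_0 ≅ Z,  H_1 ≅ Z/2,  H_2 = 0.

We work with the vertex ordering 0 < 1 < 2 < 3 < 4 < 5 < 6. The simplices of K, each written with vertices in increasing order, are:

  0-simplices (7): [0], [1], [2], [3], [4], [5], [6]
  1-simplices (18): [0,1], [0,2], [0,3], [0,4], [0,6], [1,2], [1,4], [1,5], [1,6], [2,3], [2,4], [2,6], [3,4], [3,5], [3,6], [4,5], [4,6], [5,6]
  2-simplices (12): [0,1,2], [0,1,6], [0,2,3], [0,3,4], [0,4,6], [1,2,4], [1,4,5], [1,5,6], [2,3,6], [2,4,6], [3,4,5], [3,5,6]

so the chain groups are C_0 ≅ Z^7, C_1 ≅ Z^18, C_2 ≅ Z^12.

Boundary ∂_1: C_1 → C_0 is given by ∂[p,q] = [q] − [p].
As a 7×18 matrix over Z this has rank 6, with invariant factors (1,1,1,1,1,1).

∂_2: C_2 → C_1 maps a triangle to the signed sum of its edges. For instance
  ∂[0,1,6] = [1,6] − [0,6] + [0,1],
  ∂[2,4,6] = [4,6] − [2,6] + [2,4].
As a 18×12 matrix over Z this has rank 12, with invariant factors (1,1,1,1,1,1,1,1,1,1,1,2).

Now H_k = ker ∂_k / im ∂_{k+1}, so:

  H_0: rank C_0 − rank ∂_1 = 7 − 6 = 1, and the invariant factors of ∂_1 are all 1, so H_0 = Z.
  H_1: rank ker ∂_1 − rank ∂_2 = (18 − 6) − 12 = 0, and ∂_2 has invariant factor 2 > 1, so H_1 = Z/2.
  H_2: rank ker ∂_2 − rank ∂_3 = (12 − 12) − 0 = 0, and there is no ∂_3, so H_2 = 0.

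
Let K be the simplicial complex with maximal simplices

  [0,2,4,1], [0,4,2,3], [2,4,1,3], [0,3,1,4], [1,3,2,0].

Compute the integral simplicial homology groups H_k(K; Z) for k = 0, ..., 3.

H_0 = Z,  H_1 = 0,  H_2 = 0,  H_3 = Z.

We work with the vertex ordering 0 < 1 < 2 < 3 < 4. The simplices of K, each written with vertices in increasing order, are:

  0-simplices (5): [0], [1], [2], [3], [4]
  1-simplices (10): [0,1], [0,2], [0,3], [0,4], [1,2], [1,3], [1,4], [2,3], [2,4], [3,4]
  2-simplices (10): [0,1,2], [0,1,3], [0,1,4], [0,2,3], [0,2,4], [0,3,4], [1,2,3], [1,2,4], [1,3,4], [2,3,4]
  3-simplices (5): [0,1,2,3], [0,1,2,4], [0,1,3,4], [0,2,3,4], [1,2,3,4]

so the chain groups are C_0 ≅ Z^5, C_1 ≅ Z^10, C_2 ≅ Z^10, C_3 ≅ Z^5.

∂_1: C_1 → C_0 maps an edge to its endpoints' difference, ∂[p,q] = q − p.
The resulting 5×10 matrix has rank 4, and its Smith normal form has invariant factors (1,1,1,1).

The boundary map ∂_2: C_2 → C_1 maps a triangle to the signed sum of its edges. For instance
  ∂[0,3,4] = [3,4] − [0,4] + [0,3],
  ∂[0,2,3] = [2,3] − [0,3] + [0,2].
The 10×10 boundary matrix has rank 6 and Smith normal form diag(1,1,1,1,1,1).

Boundary ∂_3: C_3 → C_2 sends each 3-simplex σ to the alternating sum Σ_i (−1)^i (σ with its i-th vertex removed). For instance
  ∂[1,2,3,4] = [2,3,4] − [1,3,4] + [1,2,4] − [1,2,3],
  ∂[0,1,2,3] = [1,2,3] − [0,2,3] + [0,1,3] − [0,1,2].
The resulting 10×5 matrix has rank 4, and its Smith normal form has invariant factors (1,1,1,1).

Reading off H_k = ker ∂_k / im ∂_{k+1}:

  H_0: rank C_0 − rank ∂_1 = 5 − 4 = 1, and the invariant factors of ∂_1 are all 1, so H_0 = Z.
  H_1: rank ker ∂_1 − rank ∂_2 = (10 − 4) − 6 = 0, and the invariant factors of ∂_2 are all 1, so H_1 = 0.
  H_2: rank ker ∂_2 − rank ∂_3 = (10 − 6) − 4 = 0, and the invariant factors of ∂_3 are all 1, so H_2 = 0.
  H_3: rank ker ∂_3 − rank ∂_4 = (5 − 4) − 0 = 1, and there is no ∂_4, so H_3 = Z.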